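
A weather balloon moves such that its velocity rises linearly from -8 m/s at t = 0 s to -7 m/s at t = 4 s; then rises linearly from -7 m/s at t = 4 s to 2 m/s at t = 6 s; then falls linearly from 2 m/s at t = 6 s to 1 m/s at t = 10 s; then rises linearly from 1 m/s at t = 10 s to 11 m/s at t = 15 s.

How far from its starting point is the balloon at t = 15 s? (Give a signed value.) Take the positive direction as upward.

Net displacement equals the area under the velocity-time graph (areas below the axis count negative).
0–4 s: ½(-8 + -7)(4) = -30 m
4–6 s: ½(-7 + 2)(2) = -5 m
6–10 s: ½(2 + 1)(4) = 6 m
10–15 s: ½(1 + 11)(5) = 30 m
Net displacement = 1 m

1 m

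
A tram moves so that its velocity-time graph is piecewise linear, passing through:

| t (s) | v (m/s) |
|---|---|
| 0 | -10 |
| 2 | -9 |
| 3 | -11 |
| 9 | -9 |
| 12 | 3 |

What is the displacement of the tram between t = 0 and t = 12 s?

Displacement is the signed area under the v-t curve.
0–2 s: ½(-10 + -9)(2) = -19 m
2–3 s: ½(-9 + -11)(1) = -10 m
3–9 s: ½(-11 + -9)(6) = -60 m
9–12 s: ½(-9 + 3)(3) = -9 m
Net displacement = -98 m

-98 m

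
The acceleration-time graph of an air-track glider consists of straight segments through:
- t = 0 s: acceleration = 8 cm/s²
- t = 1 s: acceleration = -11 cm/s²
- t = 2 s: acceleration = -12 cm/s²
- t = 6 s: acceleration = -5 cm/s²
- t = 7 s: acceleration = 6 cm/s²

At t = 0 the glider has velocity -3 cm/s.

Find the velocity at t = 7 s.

Δv equals the area under the a-t graph; then v = v₀ + Δv.
0–1 s: ½(8 + -11)(1) = -1.5 cm/s
1–2 s: ½(-11 + -12)(1) = -11.5 cm/s
2–6 s: ½(-12 + -5)(4) = -34 cm/s
6–7 s: ½(-5 + 6)(1) = 0.5 cm/s
Δv = -46.5 cm/s, so v(7) = -3 + (-46.5) = -49.5 cm/s.

-49.5 cm/s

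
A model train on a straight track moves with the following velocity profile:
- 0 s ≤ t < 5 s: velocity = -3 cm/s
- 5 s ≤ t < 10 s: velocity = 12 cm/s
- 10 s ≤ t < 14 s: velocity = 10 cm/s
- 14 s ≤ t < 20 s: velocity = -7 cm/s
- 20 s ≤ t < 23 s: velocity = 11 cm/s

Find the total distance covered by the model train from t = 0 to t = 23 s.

Total distance travelled is ∫|v| dt — sum the magnitudes of each area piece.
0–5 s: |-3| × 5 = 15 cm
5–10 s: |12| × 5 = 60 cm
10–14 s: |10| × 4 = 40 cm
14–20 s: |-7| × 6 = 42 cm
20–23 s: |11| × 3 = 33 cm
Total distance = 190 cm

190 cm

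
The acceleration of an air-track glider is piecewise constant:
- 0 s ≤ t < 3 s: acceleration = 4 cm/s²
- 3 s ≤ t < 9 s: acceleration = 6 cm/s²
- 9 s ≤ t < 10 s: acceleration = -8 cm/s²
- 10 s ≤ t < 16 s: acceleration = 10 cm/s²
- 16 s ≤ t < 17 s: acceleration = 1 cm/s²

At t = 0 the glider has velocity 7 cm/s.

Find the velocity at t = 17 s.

Δv equals the area under the a-t graph; then v = v₀ + Δv.
0–3 s: 4 × 3 = 12 cm/s
3–9 s: 6 × 6 = 36 cm/s
9–10 s: -8 × 1 = -8 cm/s
10–16 s: 10 × 6 = 60 cm/s
16–17 s: 1 × 1 = 1 cm/s
Δv = 101 cm/s, so v(17) = 7 + (101) = 108 cm/s.

108 cm/s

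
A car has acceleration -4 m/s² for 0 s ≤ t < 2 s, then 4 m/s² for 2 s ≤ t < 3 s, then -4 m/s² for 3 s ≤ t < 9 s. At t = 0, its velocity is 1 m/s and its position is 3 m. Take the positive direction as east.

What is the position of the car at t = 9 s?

-98 m

On each constant-a segment, Δv = aΔt and Δx = v₀Δt + ½aΔt²; chain segment to segment.
0–2 s: v starts 1 m/s; Δx = 1·2 + ½·-4·2² = -6 m; v ends -7 m/s.
2–3 s: v starts -7 m/s; Δx = -7·1 + ½·4·1² = -5 m; v ends -3 m/s.
3–9 s: v starts -3 m/s; Δx = -3·6 + ½·-4·6² = -90 m; v ends -27 m/s.
x(9) = 3 + Σ Δx = -98 m.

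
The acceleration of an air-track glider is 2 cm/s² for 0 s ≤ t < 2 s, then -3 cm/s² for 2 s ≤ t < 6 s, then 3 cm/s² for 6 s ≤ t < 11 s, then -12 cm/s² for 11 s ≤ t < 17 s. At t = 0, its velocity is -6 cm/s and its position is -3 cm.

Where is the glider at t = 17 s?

On each constant-a segment, Δv = aΔt and Δx = v₀Δt + ½aΔt²; chain segment to segment.
0–2 s: v starts -6 cm/s; Δx = -6·2 + ½·2·2² = -8 cm; v ends -2 cm/s.
2–6 s: v starts -2 cm/s; Δx = -2·4 + ½·-3·4² = -32 cm; v ends -14 cm/s.
6–11 s: v starts -14 cm/s; Δx = -14·5 + ½·3·5² = -32.5 cm; v ends 1 cm/s.
11–17 s: v starts 1 cm/s; Δx = 1·6 + ½·-12·6² = -210 cm; v ends -71 cm/s.
x(17) = -3 + Σ Δx = -285.5 cm.

-285.5 cm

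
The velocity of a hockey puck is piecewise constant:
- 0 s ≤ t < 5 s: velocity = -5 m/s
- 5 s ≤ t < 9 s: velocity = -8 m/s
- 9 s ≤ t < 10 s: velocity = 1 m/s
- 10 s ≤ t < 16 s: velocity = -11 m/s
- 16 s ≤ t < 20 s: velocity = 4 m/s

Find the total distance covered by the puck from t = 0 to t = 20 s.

140 m

Distance (not displacement) is the total path length: add the absolute areas under v-t.
0–5 s: |-5| × 5 = 25 m
5–9 s: |-8| × 4 = 32 m
9–10 s: |1| × 1 = 1 m
10–16 s: |-11| × 6 = 66 m
16–20 s: |4| × 4 = 16 m
Total distance = 140 m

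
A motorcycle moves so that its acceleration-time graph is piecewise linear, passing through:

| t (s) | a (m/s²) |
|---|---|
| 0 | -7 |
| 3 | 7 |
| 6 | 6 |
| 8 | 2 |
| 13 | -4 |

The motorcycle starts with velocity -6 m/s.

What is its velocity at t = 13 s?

Δv equals the area under the a-t graph; then v = v₀ + Δv.
0–3 s: ½(-7 + 7)(3) = 0 m/s
3–6 s: ½(7 + 6)(3) = 19.5 m/s
6–8 s: ½(6 + 2)(2) = 8 m/s
8–13 s: ½(2 + -4)(5) = -5 m/s
Δv = 22.5 m/s, so v(13) = -6 + (22.5) = 16.5 m/s.

16.5 m/s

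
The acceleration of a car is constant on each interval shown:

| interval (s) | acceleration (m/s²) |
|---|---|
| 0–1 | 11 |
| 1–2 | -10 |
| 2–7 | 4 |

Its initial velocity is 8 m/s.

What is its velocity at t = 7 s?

29 m/s

Δv equals the area under the a-t graph; then v = v₀ + Δv.
0–1 s: 11 × 1 = 11 m/s
1–2 s: -10 × 1 = -10 m/s
2–7 s: 4 × 5 = 20 m/s
Δv = 21 m/s, so v(7) = 8 + (21) = 29 m/s.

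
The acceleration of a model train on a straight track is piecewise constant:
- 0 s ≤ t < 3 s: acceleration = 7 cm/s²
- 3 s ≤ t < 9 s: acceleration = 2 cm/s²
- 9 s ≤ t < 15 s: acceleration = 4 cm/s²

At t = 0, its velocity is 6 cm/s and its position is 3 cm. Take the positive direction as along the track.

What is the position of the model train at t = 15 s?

On each constant-a segment, Δv = aΔt and Δx = v₀Δt + ½aΔt²; chain segment to segment.
0–3 s: v starts 6 cm/s; Δx = 6·3 + ½·7·3² = 49.5 cm; v ends 27 cm/s.
3–9 s: v starts 27 cm/s; Δx = 27·6 + ½·2·6² = 198 cm; v ends 39 cm/s.
9–15 s: v starts 39 cm/s; Δx = 39·6 + ½·4·6² = 306 cm; v ends 63 cm/s.
x(15) = 3 + Σ Δx = 556.5 cm.

556.5 cm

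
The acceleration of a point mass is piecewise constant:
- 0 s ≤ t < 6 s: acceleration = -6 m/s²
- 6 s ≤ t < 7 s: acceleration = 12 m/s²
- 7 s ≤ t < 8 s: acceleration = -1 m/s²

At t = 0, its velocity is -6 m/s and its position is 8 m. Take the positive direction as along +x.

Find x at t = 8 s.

-202.5 m

On each constant-a segment, Δv = aΔt and Δx = v₀Δt + ½aΔt²; chain segment to segment.
0–6 s: v starts -6 m/s; Δx = -6·6 + ½·-6·6² = -144 m; v ends -42 m/s.
6–7 s: v starts -42 m/s; Δx = -42·1 + ½·12·1² = -36 m; v ends -30 m/s.
7–8 s: v starts -30 m/s; Δx = -30·1 + ½·-1·1² = -30.5 m; v ends -31 m/s.
x(8) = 8 + Σ Δx = -202.5 m.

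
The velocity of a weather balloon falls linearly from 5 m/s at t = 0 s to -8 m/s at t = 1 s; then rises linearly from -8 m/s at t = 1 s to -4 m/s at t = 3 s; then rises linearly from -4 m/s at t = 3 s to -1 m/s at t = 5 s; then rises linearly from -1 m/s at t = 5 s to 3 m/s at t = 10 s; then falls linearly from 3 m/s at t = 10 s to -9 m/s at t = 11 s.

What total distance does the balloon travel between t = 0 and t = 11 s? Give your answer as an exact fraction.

Distance (not displacement) is the total path length: add the absolute areas under v-t.
0–1 s: v = 0 at t = 5/13 s; triangle areas 25/26 + 32/13 = 89/26 m
1–3 s: |½(-8 + -4)(2)| = 12 m
3–5 s: |½(-4 + -1)(2)| = 5 m
5–10 s: v = 0 at t = 6.25 s; triangle areas 0.625 + 5.625 = 6.25 m
10–11 s: v = 0 at t = 10.25 s; triangle areas 0.375 + 3.375 = 3.75 m
Total distance = 791/26 m

791/26 m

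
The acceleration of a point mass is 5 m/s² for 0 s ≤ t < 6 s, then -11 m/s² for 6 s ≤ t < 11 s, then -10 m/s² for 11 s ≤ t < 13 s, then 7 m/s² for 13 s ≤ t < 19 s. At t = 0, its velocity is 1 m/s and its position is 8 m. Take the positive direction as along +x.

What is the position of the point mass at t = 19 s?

On each constant-a segment, Δv = aΔt and Δx = v₀Δt + ½aΔt²; chain segment to segment.
0–6 s: v starts 1 m/s; Δx = 1·6 + ½·5·6² = 96 m; v ends 31 m/s.
6–11 s: v starts 31 m/s; Δx = 31·5 + ½·-11·5² = 17.5 m; v ends -24 m/s.
11–13 s: v starts -24 m/s; Δx = -24·2 + ½·-10·2² = -68 m; v ends -44 m/s.
13–19 s: v starts -44 m/s; Δx = -44·6 + ½·7·6² = -138 m; v ends -2 m/s.
x(19) = 8 + Σ Δx = -84.5 m.

-84.5 m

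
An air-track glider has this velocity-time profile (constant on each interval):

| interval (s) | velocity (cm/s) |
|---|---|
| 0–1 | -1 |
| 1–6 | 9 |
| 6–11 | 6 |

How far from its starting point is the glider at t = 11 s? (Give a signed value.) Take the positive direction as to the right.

Displacement is the signed area under the v-t curve.
0–1 s: -1 × 1 = -1 cm
1–6 s: 9 × 5 = 45 cm
6–11 s: 6 × 5 = 30 cm
Net displacement = 74 cm

74 cm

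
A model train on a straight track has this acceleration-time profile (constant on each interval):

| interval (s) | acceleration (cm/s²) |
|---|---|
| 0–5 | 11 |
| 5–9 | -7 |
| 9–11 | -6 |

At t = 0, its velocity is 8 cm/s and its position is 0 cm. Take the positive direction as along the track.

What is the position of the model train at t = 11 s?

431.5 cm

On each constant-a segment, Δv = aΔt and Δx = v₀Δt + ½aΔt²; chain segment to segment.
0–5 s: v starts 8 cm/s; Δx = 8·5 + ½·11·5² = 177.5 cm; v ends 63 cm/s.
5–9 s: v starts 63 cm/s; Δx = 63·4 + ½·-7·4² = 196 cm; v ends 35 cm/s.
9–11 s: v starts 35 cm/s; Δx = 35·2 + ½·-6·2² = 58 cm; v ends 23 cm/s.
x(11) = 0 + Σ Δx = 431.5 cm.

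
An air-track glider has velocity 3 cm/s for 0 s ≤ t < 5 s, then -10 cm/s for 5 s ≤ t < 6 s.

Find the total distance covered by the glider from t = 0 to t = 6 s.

25 cm

Total distance travelled is ∫|v| dt — sum the magnitudes of each area piece.
0–5 s: |3| × 5 = 15 cm
5–6 s: |-10| × 1 = 10 cm
Total distance = 25 cm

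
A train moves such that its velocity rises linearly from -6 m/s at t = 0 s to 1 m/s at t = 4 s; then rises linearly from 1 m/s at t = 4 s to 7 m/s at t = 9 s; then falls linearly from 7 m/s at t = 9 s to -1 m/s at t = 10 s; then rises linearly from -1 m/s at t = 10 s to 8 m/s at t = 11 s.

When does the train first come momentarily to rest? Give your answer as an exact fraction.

v changes sign on 0–4 s (from -6 to 1); the graph is linear there, so v = 0 at t = 0 + (6)·(4 − 0)/(1 − -6) = 24/7 s.

t = 24/7 s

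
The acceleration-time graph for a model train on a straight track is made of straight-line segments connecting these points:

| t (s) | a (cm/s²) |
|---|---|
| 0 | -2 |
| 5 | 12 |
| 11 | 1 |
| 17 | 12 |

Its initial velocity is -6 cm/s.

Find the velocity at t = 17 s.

Δv equals the area under the a-t graph; then v = v₀ + Δv.
0–5 s: ½(-2 + 12)(5) = 25 cm/s
5–11 s: ½(12 + 1)(6) = 39 cm/s
11–17 s: ½(1 + 12)(6) = 39 cm/s
Δv = 103 cm/s, so v(17) = -6 + (103) = 97 cm/s.

97 cm/s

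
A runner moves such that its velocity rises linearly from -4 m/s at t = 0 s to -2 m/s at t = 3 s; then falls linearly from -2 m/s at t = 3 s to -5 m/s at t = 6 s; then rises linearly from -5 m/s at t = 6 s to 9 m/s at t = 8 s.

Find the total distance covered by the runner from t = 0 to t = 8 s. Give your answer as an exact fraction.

Distance (not displacement) is the total path length: add the absolute areas under v-t.
0–3 s: |½(-4 + -2)(3)| = 9 m
3–6 s: |½(-2 + -5)(3)| = 10.5 m
6–8 s: v = 0 at t = 47/7 s; triangle areas 25/14 + 81/14 = 53/7 m
Total distance = 379/14 m

379/14 m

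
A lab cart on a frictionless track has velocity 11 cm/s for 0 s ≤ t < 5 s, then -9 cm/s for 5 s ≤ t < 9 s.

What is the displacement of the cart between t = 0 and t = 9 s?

Net displacement equals the area under the velocity-time graph (areas below the axis count negative).
0–5 s: 11 × 5 = 55 cm
5–9 s: -9 × 4 = -36 cm
Net displacement = 19 cm

19 cm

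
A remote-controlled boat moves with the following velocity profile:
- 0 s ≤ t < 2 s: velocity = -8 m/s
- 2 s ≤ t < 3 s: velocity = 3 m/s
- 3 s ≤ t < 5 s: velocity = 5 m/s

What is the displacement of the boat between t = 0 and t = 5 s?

Net displacement equals the area under the velocity-time graph (areas below the axis count negative).
0–2 s: -8 × 2 = -16 m
2–3 s: 3 × 1 = 3 m
3–5 s: 5 × 2 = 10 m
Net displacement = -3 m

-3 m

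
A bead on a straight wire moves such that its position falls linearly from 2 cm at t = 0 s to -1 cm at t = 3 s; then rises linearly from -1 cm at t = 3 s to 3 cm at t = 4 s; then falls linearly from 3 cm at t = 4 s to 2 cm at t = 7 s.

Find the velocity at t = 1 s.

Velocity is the slope of the x-t graph on 0–3 s: (-1 − 2)/(3 − 0) = -1 cm/s.

-1 cm/s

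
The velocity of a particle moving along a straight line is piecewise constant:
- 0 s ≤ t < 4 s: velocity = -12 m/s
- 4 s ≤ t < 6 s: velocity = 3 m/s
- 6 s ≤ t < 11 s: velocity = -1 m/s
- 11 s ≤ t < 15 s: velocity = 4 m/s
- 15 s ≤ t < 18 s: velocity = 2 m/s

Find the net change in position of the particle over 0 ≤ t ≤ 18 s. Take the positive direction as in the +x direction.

-25 m

Net displacement equals the area under the velocity-time graph (areas below the axis count negative).
0–4 s: -12 × 4 = -48 m
4–6 s: 3 × 2 = 6 m
6–11 s: -1 × 5 = -5 m
11–15 s: 4 × 4 = 16 m
15–18 s: 2 × 3 = 6 m
Net displacement = -25 m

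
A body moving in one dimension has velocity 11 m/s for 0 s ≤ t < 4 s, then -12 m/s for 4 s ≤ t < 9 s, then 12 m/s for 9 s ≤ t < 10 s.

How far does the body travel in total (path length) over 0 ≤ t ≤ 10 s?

116 m

Distance (not displacement) is the total path length: add the absolute areas under v-t.
0–4 s: |11| × 4 = 44 m
4–9 s: |-12| × 5 = 60 m
9–10 s: |12| × 1 = 12 m
Total distance = 116 m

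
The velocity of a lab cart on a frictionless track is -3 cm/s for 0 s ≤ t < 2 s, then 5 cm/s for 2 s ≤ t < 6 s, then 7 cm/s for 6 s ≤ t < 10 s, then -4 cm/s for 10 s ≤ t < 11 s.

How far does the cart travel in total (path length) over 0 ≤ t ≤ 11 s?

Total distance travelled is ∫|v| dt — sum the magnitudes of each area piece.
0–2 s: |-3| × 2 = 6 cm
2–6 s: |5| × 4 = 20 cm
6–10 s: |7| × 4 = 28 cm
10–11 s: |-4| × 1 = 4 cm
Total distance = 58 cm

58 cm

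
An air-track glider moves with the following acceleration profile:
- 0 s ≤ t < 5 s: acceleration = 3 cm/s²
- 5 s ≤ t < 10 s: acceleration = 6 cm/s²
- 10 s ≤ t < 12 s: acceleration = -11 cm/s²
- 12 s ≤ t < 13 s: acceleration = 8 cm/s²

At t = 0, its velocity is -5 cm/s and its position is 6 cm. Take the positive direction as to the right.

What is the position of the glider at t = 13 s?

On each constant-a segment, Δv = aΔt and Δx = v₀Δt + ½aΔt²; chain segment to segment.
0–5 s: v starts -5 cm/s; Δx = -5·5 + ½·3·5² = 12.5 cm; v ends 10 cm/s.
5–10 s: v starts 10 cm/s; Δx = 10·5 + ½·6·5² = 125 cm; v ends 40 cm/s.
10–12 s: v starts 40 cm/s; Δx = 40·2 + ½·-11·2² = 58 cm; v ends 18 cm/s.
12–13 s: v starts 18 cm/s; Δx = 18·1 + ½·8·1² = 22 cm; v ends 26 cm/s.
x(13) = 6 + Σ Δx = 223.5 cm.

223.5 cm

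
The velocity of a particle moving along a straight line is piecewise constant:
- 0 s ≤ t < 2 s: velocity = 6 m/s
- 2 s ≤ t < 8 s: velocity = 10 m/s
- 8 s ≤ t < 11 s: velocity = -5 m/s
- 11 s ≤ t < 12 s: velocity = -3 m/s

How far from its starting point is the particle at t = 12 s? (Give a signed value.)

54 m

Net displacement equals the area under the velocity-time graph (areas below the axis count negative).
0–2 s: 6 × 2 = 12 m
2–8 s: 10 × 6 = 60 m
8–11 s: -5 × 3 = -15 m
11–12 s: -3 × 1 = -3 m
Net displacement = 54 m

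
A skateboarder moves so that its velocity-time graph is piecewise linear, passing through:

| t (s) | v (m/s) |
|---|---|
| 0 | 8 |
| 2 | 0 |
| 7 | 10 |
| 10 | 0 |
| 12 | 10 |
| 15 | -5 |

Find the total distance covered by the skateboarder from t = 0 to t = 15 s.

Total distance travelled is ∫|v| dt — sum the magnitudes of each area piece.
0–2 s: |½(8 + 0)(2)| = 8 m
2–7 s: |½(0 + 10)(5)| = 25 m
7–10 s: |½(10 + 0)(3)| = 15 m
10–12 s: |½(0 + 10)(2)| = 10 m
12–15 s: v = 0 at t = 14 s; triangle areas 10 + 2.5 = 12.5 m
Total distance = 70.5 m

70.5 m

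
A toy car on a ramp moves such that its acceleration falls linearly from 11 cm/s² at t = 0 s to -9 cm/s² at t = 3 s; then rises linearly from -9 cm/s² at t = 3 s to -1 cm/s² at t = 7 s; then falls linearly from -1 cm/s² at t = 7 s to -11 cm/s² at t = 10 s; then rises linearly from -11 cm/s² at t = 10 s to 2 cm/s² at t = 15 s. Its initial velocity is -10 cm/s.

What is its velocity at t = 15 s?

Δv equals the area under the a-t graph; then v = v₀ + Δv.
0–3 s: ½(11 + -9)(3) = 3 cm/s
3–7 s: ½(-9 + -1)(4) = -20 cm/s
7–10 s: ½(-1 + -11)(3) = -18 cm/s
10–15 s: ½(-11 + 2)(5) = -22.5 cm/s
Δv = -57.5 cm/s, so v(15) = -10 + (-57.5) = -67.5 cm/s.

-67.5 cm/s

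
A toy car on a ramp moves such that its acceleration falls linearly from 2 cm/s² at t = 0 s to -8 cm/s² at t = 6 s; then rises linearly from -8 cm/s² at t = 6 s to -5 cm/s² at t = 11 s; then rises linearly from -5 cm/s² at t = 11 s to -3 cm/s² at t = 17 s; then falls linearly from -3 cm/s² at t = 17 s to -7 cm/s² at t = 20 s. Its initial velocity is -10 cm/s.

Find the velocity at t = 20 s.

-99.5 cm/s

Δv equals the area under the a-t graph; then v = v₀ + Δv.
0–6 s: ½(2 + -8)(6) = -18 cm/s
6–11 s: ½(-8 + -5)(5) = -32.5 cm/s
11–17 s: ½(-5 + -3)(6) = -24 cm/s
17–20 s: ½(-3 + -7)(3) = -15 cm/s
Δv = -89.5 cm/s, so v(20) = -10 + (-89.5) = -99.5 cm/s.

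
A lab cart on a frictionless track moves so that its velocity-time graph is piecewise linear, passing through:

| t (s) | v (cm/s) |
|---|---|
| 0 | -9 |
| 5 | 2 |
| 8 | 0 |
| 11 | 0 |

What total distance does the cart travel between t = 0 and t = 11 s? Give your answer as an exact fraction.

Distance (not displacement) is the total path length: add the absolute areas under v-t.
0–5 s: v = 0 at t = 45/11 s; triangle areas 405/22 + 10/11 = 425/22 cm
5–8 s: |½(2 + 0)(3)| = 3 cm
8–11 s: |0| × 3 = 0 cm
Total distance = 491/22 cm

491/22 cm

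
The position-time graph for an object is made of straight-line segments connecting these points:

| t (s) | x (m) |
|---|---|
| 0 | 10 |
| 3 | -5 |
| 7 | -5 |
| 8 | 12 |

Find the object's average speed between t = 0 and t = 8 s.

Average speed = (total path length)/(elapsed time); on a piecewise-linear x-t graph the path length is Σ|Δx|.
0–3 s: |Δx| = |-5 − 10| = 15 m
3–7 s: |Δx| = |-5 − -5| = 0 m
7–8 s: |Δx| = |12 − -5| = 17 m
Total path = 32 m; average speed = 32/8 = 4 m/s.

4 m/s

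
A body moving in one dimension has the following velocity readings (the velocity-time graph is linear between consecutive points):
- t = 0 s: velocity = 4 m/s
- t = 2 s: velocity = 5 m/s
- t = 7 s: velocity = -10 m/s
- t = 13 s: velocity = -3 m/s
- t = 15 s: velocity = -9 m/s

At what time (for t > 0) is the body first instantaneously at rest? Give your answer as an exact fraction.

t = 11/3 s

v changes sign on 2–7 s (from 5 to -10); the graph is linear there, so v = 0 at t = 2 + (-5)·(7 − 2)/(-10 − 5) = 11/3 s.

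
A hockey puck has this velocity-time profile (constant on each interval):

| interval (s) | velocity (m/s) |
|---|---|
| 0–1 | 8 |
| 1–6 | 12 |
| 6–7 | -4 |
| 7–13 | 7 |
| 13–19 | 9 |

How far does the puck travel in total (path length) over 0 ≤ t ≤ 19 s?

Total distance travelled is ∫|v| dt — sum the magnitudes of each area piece.
0–1 s: |8| × 1 = 8 m
1–6 s: |12| × 5 = 60 m
6–7 s: |-4| × 1 = 4 m
7–13 s: |7| × 6 = 42 m
13–19 s: |9| × 6 = 54 m
Total distance = 168 m

168 m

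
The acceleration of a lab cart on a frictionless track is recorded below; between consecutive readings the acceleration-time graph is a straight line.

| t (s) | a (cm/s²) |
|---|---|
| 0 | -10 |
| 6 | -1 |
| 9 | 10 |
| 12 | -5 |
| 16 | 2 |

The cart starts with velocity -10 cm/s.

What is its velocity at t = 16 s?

-28 cm/s

Δv equals the area under the a-t graph; then v = v₀ + Δv.
0–6 s: ½(-10 + -1)(6) = -33 cm/s
6–9 s: ½(-1 + 10)(3) = 13.5 cm/s
9–12 s: ½(10 + -5)(3) = 7.5 cm/s
12–16 s: ½(-5 + 2)(4) = -6 cm/s
Δv = -18 cm/s, so v(16) = -10 + (-18) = -28 cm/s.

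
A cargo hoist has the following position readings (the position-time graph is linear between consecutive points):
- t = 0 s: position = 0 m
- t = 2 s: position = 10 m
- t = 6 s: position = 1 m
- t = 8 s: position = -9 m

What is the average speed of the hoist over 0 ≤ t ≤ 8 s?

Average speed = (total path length)/(elapsed time); on a piecewise-linear x-t graph the path length is Σ|Δx|.
0–2 s: |Δx| = |10 − 0| = 10 m
2–6 s: |Δx| = |1 − 10| = 9 m
6–8 s: |Δx| = |-9 − 1| = 10 m
Total path = 29 m; average speed = 29/8 = 3.625 m/s.

3.625 m/s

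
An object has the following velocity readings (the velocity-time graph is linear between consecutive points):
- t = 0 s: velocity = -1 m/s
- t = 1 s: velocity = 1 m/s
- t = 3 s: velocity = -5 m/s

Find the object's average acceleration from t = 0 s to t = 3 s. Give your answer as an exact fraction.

Average acceleration = Δv/Δt = (-5 − -1)/(3 − 0) = -4/3 m/s².

-4/3 m/s²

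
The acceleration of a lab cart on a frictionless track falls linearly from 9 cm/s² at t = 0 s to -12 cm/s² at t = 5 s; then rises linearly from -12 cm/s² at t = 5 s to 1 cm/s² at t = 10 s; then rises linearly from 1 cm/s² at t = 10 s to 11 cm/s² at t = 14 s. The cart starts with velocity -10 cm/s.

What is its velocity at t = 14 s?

-21 cm/s

Δv equals the area under the a-t graph; then v = v₀ + Δv.
0–5 s: ½(9 + -12)(5) = -7.5 cm/s
5–10 s: ½(-12 + 1)(5) = -27.5 cm/s
10–14 s: ½(1 + 11)(4) = 24 cm/s
Δv = -11 cm/s, so v(14) = -10 + (-11) = -21 cm/s.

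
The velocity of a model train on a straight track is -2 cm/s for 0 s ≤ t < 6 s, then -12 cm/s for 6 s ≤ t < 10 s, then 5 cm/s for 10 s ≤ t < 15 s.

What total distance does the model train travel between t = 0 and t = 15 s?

Total distance travelled is ∫|v| dt — sum the magnitudes of each area piece.
0–6 s: |-2| × 6 = 12 cm
6–10 s: |-12| × 4 = 48 cm
10–15 s: |5| × 5 = 25 cm
Total distance = 85 cm

85 cm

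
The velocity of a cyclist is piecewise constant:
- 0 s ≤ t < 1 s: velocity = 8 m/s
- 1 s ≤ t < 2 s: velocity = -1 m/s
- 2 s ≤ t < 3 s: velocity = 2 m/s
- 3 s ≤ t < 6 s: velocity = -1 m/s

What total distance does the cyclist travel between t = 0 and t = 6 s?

14 m

Total distance travelled is ∫|v| dt — sum the magnitudes of each area piece.
0–1 s: |8| × 1 = 8 m
1–2 s: |-1| × 1 = 1 m
2–3 s: |2| × 1 = 2 m
3–6 s: |-1| × 3 = 3 m
Total distance = 14 m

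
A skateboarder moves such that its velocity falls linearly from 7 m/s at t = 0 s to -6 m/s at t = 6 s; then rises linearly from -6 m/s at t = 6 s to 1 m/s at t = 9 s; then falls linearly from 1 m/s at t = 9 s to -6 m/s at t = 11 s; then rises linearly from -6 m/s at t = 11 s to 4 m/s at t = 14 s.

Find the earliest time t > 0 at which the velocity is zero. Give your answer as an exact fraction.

v changes sign on 0–6 s (from 7 to -6); the graph is linear there, so v = 0 at t = 0 + (-7)·(6 − 0)/(-6 − 7) = 42/13 s.

t = 42/13 s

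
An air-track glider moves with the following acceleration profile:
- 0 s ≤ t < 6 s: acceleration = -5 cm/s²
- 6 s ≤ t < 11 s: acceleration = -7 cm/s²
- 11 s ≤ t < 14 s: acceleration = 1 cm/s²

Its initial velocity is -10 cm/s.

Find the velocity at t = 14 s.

-72 cm/s

Δv equals the area under the a-t graph; then v = v₀ + Δv.
0–6 s: -5 × 6 = -30 cm/s
6–11 s: -7 × 5 = -35 cm/s
11–14 s: 1 × 3 = 3 cm/s
Δv = -62 cm/s, so v(14) = -10 + (-62) = -72 cm/s.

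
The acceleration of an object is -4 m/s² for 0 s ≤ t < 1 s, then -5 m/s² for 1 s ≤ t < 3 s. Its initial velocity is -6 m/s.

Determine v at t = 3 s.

-20 m/s

Δv equals the area under the a-t graph; then v = v₀ + Δv.
0–1 s: -4 × 1 = -4 m/s
1–3 s: -5 × 2 = -10 m/s
Δv = -14 m/s, so v(3) = -6 + (-14) = -20 m/s.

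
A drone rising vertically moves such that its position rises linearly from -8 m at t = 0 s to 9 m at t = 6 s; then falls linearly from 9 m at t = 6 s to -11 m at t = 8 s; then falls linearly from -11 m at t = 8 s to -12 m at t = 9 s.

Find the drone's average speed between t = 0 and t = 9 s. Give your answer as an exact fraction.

38/9 m/s

Average speed = (total path length)/(elapsed time); on a piecewise-linear x-t graph the path length is Σ|Δx|.
0–6 s: |Δx| = |9 − -8| = 17 m
6–8 s: |Δx| = |-11 − 9| = 20 m
8–9 s: |Δx| = |-12 − -11| = 1 m
Total path = 38 m; average speed = 38/9 = 38/9 m/s.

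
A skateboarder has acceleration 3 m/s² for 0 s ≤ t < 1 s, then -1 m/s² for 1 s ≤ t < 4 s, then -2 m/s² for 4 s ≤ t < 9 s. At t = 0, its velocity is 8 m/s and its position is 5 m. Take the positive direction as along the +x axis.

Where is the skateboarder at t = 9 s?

On each constant-a segment, Δv = aΔt and Δx = v₀Δt + ½aΔt²; chain segment to segment.
0–1 s: v starts 8 m/s; Δx = 8·1 + ½·3·1² = 9.5 m; v ends 11 m/s.
1–4 s: v starts 11 m/s; Δx = 11·3 + ½·-1·3² = 28.5 m; v ends 8 m/s.
4–9 s: v starts 8 m/s; Δx = 8·5 + ½·-2·5² = 15 m; v ends -2 m/s.
x(9) = 5 + Σ Δx = 58 m.

58 m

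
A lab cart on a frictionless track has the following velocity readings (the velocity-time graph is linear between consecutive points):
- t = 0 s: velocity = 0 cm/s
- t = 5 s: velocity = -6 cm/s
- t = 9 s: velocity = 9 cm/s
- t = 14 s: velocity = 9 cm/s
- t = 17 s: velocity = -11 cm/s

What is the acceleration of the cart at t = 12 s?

Acceleration is the slope of the v-t graph on 9–14 s: (9 − 9)/(14 − 9) = 0 cm/s².

0 cm/s²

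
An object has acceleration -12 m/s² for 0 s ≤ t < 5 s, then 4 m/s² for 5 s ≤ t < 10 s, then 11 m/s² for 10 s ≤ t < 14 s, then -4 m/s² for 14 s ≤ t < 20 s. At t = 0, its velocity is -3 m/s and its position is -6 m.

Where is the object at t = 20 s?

On each constant-a segment, Δv = aΔt and Δx = v₀Δt + ½aΔt²; chain segment to segment.
0–5 s: v starts -3 m/s; Δx = -3·5 + ½·-12·5² = -165 m; v ends -63 m/s.
5–10 s: v starts -63 m/s; Δx = -63·5 + ½·4·5² = -265 m; v ends -43 m/s.
10–14 s: v starts -43 m/s; Δx = -43·4 + ½·11·4² = -84 m; v ends 1 m/s.
14–20 s: v starts 1 m/s; Δx = 1·6 + ½·-4·6² = -66 m; v ends -23 m/s.
x(20) = -6 + Σ Δx = -586 m.

-586 m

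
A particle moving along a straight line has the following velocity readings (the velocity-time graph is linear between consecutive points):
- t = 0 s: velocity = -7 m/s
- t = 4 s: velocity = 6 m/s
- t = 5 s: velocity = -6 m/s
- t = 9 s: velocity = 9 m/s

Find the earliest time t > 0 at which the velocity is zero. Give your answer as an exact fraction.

v changes sign on 0–4 s (from -7 to 6); the graph is linear there, so v = 0 at t = 0 + (7)·(4 − 0)/(6 − -7) = 28/13 s.

t = 28/13 s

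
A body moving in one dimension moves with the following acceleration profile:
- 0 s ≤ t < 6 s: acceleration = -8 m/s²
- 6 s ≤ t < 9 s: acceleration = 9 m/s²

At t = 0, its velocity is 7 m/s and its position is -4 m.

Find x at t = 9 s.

On each constant-a segment, Δv = aΔt and Δx = v₀Δt + ½aΔt²; chain segment to segment.
0–6 s: v starts 7 m/s; Δx = 7·6 + ½·-8·6² = -102 m; v ends -41 m/s.
6–9 s: v starts -41 m/s; Δx = -41·3 + ½·9·3² = -82.5 m; v ends -14 m/s.
x(9) = -4 + Σ Δx = -188.5 m.

-188.5 m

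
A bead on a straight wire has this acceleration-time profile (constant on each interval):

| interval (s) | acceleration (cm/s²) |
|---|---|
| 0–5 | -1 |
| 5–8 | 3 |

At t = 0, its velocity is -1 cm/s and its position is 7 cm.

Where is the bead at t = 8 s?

-15 cm

On each constant-a segment, Δv = aΔt and Δx = v₀Δt + ½aΔt²; chain segment to segment.
0–5 s: v starts -1 cm/s; Δx = -1·5 + ½·-1·5² = -17.5 cm; v ends -6 cm/s.
5–8 s: v starts -6 cm/s; Δx = -6·3 + ½·3·3² = -4.5 cm; v ends 3 cm/s.
x(8) = 7 + Σ Δx = -15 cm.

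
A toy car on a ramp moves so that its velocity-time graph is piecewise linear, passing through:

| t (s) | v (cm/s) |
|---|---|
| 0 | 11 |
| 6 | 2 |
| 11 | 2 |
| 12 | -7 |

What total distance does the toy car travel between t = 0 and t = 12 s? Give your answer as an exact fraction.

935/18 cm

Distance (not displacement) is the total path length: add the absolute areas under v-t.
0–6 s: |½(11 + 2)(6)| = 39 cm
6–11 s: |2| × 5 = 10 cm
11–12 s: v = 0 at t = 101/9 s; triangle areas 2/9 + 49/18 = 53/18 cm
Total distance = 935/18 cm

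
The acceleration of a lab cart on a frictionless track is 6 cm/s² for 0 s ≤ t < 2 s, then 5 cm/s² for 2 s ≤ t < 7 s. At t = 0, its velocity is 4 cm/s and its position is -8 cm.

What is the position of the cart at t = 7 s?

On each constant-a segment, Δv = aΔt and Δx = v₀Δt + ½aΔt²; chain segment to segment.
0–2 s: v starts 4 cm/s; Δx = 4·2 + ½·6·2² = 20 cm; v ends 16 cm/s.
2–7 s: v starts 16 cm/s; Δx = 16·5 + ½·5·5² = 142.5 cm; v ends 41 cm/s.
x(7) = -8 + Σ Δx = 154.5 cm.

154.5 cm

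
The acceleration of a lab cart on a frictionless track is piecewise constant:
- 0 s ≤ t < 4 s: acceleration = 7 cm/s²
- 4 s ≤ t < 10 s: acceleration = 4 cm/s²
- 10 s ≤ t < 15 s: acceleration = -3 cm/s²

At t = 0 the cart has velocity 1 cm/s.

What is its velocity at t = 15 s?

Δv equals the area under the a-t graph; then v = v₀ + Δv.
0–4 s: 7 × 4 = 28 cm/s
4–10 s: 4 × 6 = 24 cm/s
10–15 s: -3 × 5 = -15 cm/s
Δv = 37 cm/s, so v(15) = 1 + (37) = 38 cm/s.

38 cm/s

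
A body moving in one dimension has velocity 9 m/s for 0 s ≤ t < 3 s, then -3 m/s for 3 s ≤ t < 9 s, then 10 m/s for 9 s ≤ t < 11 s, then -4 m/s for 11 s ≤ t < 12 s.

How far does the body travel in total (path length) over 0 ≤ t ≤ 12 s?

Distance (not displacement) is the total path length: add the absolute areas under v-t.
0–3 s: |9| × 3 = 27 m
3–9 s: |-3| × 6 = 18 m
9–11 s: |10| × 2 = 20 m
11–12 s: |-4| × 1 = 4 m
Total distance = 69 m

69 m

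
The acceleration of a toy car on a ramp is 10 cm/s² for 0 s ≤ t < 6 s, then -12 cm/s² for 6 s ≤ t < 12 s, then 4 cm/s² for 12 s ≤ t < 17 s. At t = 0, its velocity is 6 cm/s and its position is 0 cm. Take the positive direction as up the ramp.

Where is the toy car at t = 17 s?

416 cm

On each constant-a segment, Δv = aΔt and Δx = v₀Δt + ½aΔt²; chain segment to segment.
0–6 s: v starts 6 cm/s; Δx = 6·6 + ½·10·6² = 216 cm; v ends 66 cm/s.
6–12 s: v starts 66 cm/s; Δx = 66·6 + ½·-12·6² = 180 cm; v ends -6 cm/s.
12–17 s: v starts -6 cm/s; Δx = -6·5 + ½·4·5² = 20 cm; v ends 14 cm/s.
x(17) = 0 + Σ Δx = 416 cm.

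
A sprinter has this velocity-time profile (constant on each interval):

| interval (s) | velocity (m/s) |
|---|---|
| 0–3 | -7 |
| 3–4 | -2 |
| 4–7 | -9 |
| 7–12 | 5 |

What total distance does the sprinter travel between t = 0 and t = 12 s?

Total distance travelled is ∫|v| dt — sum the magnitudes of each area piece.
0–3 s: |-7| × 3 = 21 m
3–4 s: |-2| × 1 = 2 m
4–7 s: |-9| × 3 = 27 m
7–12 s: |5| × 5 = 25 m
Total distance = 75 m

75 m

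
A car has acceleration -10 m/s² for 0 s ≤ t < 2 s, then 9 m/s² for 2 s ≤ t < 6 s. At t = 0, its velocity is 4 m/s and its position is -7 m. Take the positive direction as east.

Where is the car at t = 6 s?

-11 m

On each constant-a segment, Δv = aΔt and Δx = v₀Δt + ½aΔt²; chain segment to segment.
0–2 s: v starts 4 m/s; Δx = 4·2 + ½·-10·2² = -12 m; v ends -16 m/s.
2–6 s: v starts -16 m/s; Δx = -16·4 + ½·9·4² = 8 m; v ends 20 m/s.
x(6) = -7 + Σ Δx = -11 m.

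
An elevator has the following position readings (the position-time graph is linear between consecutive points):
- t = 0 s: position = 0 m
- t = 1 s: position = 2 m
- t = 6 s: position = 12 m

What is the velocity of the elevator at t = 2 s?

2 m/s

Velocity is the slope of the x-t graph on 1–6 s: (12 − 2)/(6 − 1) = 2 m/s.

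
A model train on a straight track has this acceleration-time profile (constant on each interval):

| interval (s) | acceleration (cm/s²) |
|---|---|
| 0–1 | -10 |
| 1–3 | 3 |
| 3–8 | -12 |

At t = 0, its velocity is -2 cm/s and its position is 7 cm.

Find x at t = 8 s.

-198 cm

On each constant-a segment, Δv = aΔt and Δx = v₀Δt + ½aΔt²; chain segment to segment.
0–1 s: v starts -2 cm/s; Δx = -2·1 + ½·-10·1² = -7 cm; v ends -12 cm/s.
1–3 s: v starts -12 cm/s; Δx = -12·2 + ½·3·2² = -18 cm; v ends -6 cm/s.
3–8 s: v starts -6 cm/s; Δx = -6·5 + ½·-12·5² = -180 cm; v ends -66 cm/s.
x(8) = 7 + Σ Δx = -198 cm.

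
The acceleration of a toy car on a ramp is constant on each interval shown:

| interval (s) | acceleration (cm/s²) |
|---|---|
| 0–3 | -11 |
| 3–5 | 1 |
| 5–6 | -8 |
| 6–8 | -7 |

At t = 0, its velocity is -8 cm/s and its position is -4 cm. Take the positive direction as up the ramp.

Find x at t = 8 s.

-308.5 cm

On each constant-a segment, Δv = aΔt and Δx = v₀Δt + ½aΔt²; chain segment to segment.
0–3 s: v starts -8 cm/s; Δx = -8·3 + ½·-11·3² = -73.5 cm; v ends -41 cm/s.
3–5 s: v starts -41 cm/s; Δx = -41·2 + ½·1·2² = -80 cm; v ends -39 cm/s.
5–6 s: v starts -39 cm/s; Δx = -39·1 + ½·-8·1² = -43 cm; v ends -47 cm/s.
6–8 s: v starts -47 cm/s; Δx = -47·2 + ½·-7·2² = -108 cm; v ends -61 cm/s.
x(8) = -4 + Σ Δx = -308.5 cm.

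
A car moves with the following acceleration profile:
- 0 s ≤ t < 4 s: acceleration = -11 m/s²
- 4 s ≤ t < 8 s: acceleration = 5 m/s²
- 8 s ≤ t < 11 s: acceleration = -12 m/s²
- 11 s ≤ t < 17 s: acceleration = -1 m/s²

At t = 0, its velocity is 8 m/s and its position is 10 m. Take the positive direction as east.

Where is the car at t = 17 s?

-582 m

On each constant-a segment, Δv = aΔt and Δx = v₀Δt + ½aΔt²; chain segment to segment.
0–4 s: v starts 8 m/s; Δx = 8·4 + ½·-11·4² = -56 m; v ends -36 m/s.
4–8 s: v starts -36 m/s; Δx = -36·4 + ½·5·4² = -104 m; v ends -16 m/s.
8–11 s: v starts -16 m/s; Δx = -16·3 + ½·-12·3² = -102 m; v ends -52 m/s.
11–17 s: v starts -52 m/s; Δx = -52·6 + ½·-1·6² = -330 m; v ends -58 m/s.
x(17) = 10 + Σ Δx = -582 m.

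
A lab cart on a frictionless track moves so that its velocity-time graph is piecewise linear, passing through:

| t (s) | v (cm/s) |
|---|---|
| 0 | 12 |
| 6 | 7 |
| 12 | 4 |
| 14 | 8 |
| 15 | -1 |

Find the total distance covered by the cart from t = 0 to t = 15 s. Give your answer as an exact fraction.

Distance (not displacement) is the total path length: add the absolute areas under v-t.
0–6 s: |½(12 + 7)(6)| = 57 cm
6–12 s: |½(7 + 4)(6)| = 33 cm
12–14 s: |½(4 + 8)(2)| = 12 cm
14–15 s: v = 0 at t = 134/9 s; triangle areas 32/9 + 1/18 = 65/18 cm
Total distance = 1901/18 cm

1901/18 cm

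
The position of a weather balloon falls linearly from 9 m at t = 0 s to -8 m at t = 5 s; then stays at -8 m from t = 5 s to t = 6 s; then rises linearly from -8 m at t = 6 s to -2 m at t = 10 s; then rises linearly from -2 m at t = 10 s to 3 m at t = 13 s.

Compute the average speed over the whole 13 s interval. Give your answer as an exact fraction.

28/13 m/s

Average speed = (total path length)/(elapsed time); on a piecewise-linear x-t graph the path length is Σ|Δx|.
0–5 s: |Δx| = |-8 − 9| = 17 m
5–6 s: |Δx| = |-8 − -8| = 0 m
6–10 s: |Δx| = |-2 − -8| = 6 m
10–13 s: |Δx| = |3 − -2| = 5 m
Total path = 28 m; average speed = 28/13 = 28/13 m/s.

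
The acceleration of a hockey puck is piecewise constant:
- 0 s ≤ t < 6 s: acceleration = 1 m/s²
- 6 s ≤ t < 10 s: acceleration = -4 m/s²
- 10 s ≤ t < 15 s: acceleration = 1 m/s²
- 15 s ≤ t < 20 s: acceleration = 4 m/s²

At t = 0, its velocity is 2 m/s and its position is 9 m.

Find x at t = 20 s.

On each constant-a segment, Δv = aΔt and Δx = v₀Δt + ½aΔt²; chain segment to segment.
0–6 s: v starts 2 m/s; Δx = 2·6 + ½·1·6² = 30 m; v ends 8 m/s.
6–10 s: v starts 8 m/s; Δx = 8·4 + ½·-4·4² = 0 m; v ends -8 m/s.
10–15 s: v starts -8 m/s; Δx = -8·5 + ½·1·5² = -27.5 m; v ends -3 m/s.
15–20 s: v starts -3 m/s; Δx = -3·5 + ½·4·5² = 35 m; v ends 17 m/s.
x(20) = 9 + Σ Δx = 46.5 m.

46.5 m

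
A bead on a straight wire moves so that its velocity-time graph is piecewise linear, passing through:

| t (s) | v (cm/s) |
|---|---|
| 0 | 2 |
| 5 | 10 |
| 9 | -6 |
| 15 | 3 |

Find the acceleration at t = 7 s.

Acceleration is the slope of the v-t graph on 5–9 s: (-6 − 10)/(9 − 5) = -4 cm/s².

-4 cm/s²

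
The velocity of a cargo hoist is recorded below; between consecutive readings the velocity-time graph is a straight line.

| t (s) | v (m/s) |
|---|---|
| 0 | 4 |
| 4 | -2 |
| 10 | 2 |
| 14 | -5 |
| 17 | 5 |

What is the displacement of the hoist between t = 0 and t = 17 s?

-2 m

Net displacement equals the area under the velocity-time graph (areas below the axis count negative).
0–4 s: ½(4 + -2)(4) = 4 m
4–10 s: ½(-2 + 2)(6) = 0 m
10–14 s: ½(2 + -5)(4) = -6 m
14–17 s: ½(-5 + 5)(3) = 0 m
Net displacement = -2 m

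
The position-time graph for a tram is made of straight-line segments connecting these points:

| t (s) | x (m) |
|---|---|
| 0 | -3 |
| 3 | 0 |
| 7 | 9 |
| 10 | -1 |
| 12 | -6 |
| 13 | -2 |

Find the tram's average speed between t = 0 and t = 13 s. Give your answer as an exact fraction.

31/13 m/s

Average speed = (total path length)/(elapsed time); on a piecewise-linear x-t graph the path length is Σ|Δx|.
0–3 s: |Δx| = |0 − -3| = 3 m
3–7 s: |Δx| = |9 − 0| = 9 m
7–10 s: |Δx| = |-1 − 9| = 10 m
10–12 s: |Δx| = |-6 − -1| = 5 m
12–13 s: |Δx| = |-2 − -6| = 4 m
Total path = 31 m; average speed = 31/13 = 31/13 m/s.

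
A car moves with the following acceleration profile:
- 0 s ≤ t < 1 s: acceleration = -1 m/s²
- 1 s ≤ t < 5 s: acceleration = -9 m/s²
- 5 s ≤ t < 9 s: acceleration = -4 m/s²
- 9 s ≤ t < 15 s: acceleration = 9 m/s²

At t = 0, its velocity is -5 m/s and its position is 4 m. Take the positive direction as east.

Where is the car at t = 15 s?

On each constant-a segment, Δv = aΔt and Δx = v₀Δt + ½aΔt²; chain segment to segment.
0–1 s: v starts -5 m/s; Δx = -5·1 + ½·-1·1² = -5.5 m; v ends -6 m/s.
1–5 s: v starts -6 m/s; Δx = -6·4 + ½·-9·4² = -96 m; v ends -42 m/s.
5–9 s: v starts -42 m/s; Δx = -42·4 + ½·-4·4² = -200 m; v ends -58 m/s.
9–15 s: v starts -58 m/s; Δx = -58·6 + ½·9·6² = -186 m; v ends -4 m/s.
x(15) = 4 + Σ Δx = -483.5 m.

-483.5 m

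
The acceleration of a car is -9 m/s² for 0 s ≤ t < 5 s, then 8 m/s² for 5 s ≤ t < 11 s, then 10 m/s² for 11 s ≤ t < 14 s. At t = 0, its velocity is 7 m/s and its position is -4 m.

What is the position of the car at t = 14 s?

On each constant-a segment, Δv = aΔt and Δx = v₀Δt + ½aΔt²; chain segment to segment.
0–5 s: v starts 7 m/s; Δx = 7·5 + ½·-9·5² = -77.5 m; v ends -38 m/s.
5–11 s: v starts -38 m/s; Δx = -38·6 + ½·8·6² = -84 m; v ends 10 m/s.
11–14 s: v starts 10 m/s; Δx = 10·3 + ½·10·3² = 75 m; v ends 40 m/s.
x(14) = -4 + Σ Δx = -90.5 m.

-90.5 m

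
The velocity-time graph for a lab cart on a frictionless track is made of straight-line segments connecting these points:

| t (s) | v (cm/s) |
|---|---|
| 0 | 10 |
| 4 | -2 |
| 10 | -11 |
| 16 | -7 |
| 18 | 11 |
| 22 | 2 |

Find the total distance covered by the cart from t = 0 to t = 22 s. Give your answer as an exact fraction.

Total distance travelled is ∫|v| dt — sum the magnitudes of each area piece.
0–4 s: v = 0 at t = 10/3 s; triangle areas 50/3 + 2/3 = 52/3 cm
4–10 s: |½(-2 + -11)(6)| = 39 cm
10–16 s: |½(-11 + -7)(6)| = 54 cm
16–18 s: v = 0 at t = 151/9 s; triangle areas 49/18 + 121/18 = 85/9 cm
18–22 s: |½(11 + 2)(4)| = 26 cm
Total distance = 1312/9 cm

1312/9 cm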